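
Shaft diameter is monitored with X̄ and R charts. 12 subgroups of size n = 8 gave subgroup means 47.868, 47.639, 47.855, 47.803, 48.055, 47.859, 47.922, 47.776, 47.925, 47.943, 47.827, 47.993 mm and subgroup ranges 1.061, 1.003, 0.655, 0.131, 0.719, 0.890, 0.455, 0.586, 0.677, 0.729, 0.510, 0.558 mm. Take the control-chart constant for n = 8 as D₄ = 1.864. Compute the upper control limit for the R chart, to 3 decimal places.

R̄ = (1.061 + 1.003 + 0.655 + 0.131 + 0.719 + 0.890 + 0.455 + 0.586 + 0.677 + 0.729 + 0.510 + 0.558) / 12 = 7.9740 / 12 = 0.6645
UCL_R = D₄·R̄ = 1.864 × 0.6645 = 1.2386

1.239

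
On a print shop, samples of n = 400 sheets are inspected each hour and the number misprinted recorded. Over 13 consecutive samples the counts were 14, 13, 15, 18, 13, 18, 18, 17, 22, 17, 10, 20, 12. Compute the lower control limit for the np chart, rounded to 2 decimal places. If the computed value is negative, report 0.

4.19

p̄ = Σdᵢ / (k·n) = 207 / (13 × 400) = 0.03981
LCL = np̄ − 3·√(np̄(1−p̄)) = 15.9231 − 3 × 3.9101 = 4.1926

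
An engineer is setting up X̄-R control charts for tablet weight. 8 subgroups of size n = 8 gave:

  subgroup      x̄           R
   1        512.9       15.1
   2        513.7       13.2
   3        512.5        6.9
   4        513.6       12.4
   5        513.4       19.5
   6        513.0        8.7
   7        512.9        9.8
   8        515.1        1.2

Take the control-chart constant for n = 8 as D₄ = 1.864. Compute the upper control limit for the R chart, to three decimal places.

R̄ = (15.1 + 13.2 + 6.9 + 12.4 + 19.5 + 8.7 + 9.8 + 1.2) / 8 = 86.8000 / 8 = 10.8500
UCL_R = D₄·R̄ = 1.864 × 10.8500 = 20.2244

20.224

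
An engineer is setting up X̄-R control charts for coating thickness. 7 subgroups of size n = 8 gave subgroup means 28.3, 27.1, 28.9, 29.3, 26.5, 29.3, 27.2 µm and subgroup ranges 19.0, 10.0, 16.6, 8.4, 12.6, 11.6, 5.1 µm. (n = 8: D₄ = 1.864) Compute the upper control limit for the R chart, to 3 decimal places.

22.182

R̄ = (19.0 + 10.0 + 16.6 + 8.4 + 12.6 + 11.6 + 5.1) / 7 = 83.3000 / 7 = 11.9000
UCL_R = D₄·R̄ = 1.864 × 11.9000 = 22.1816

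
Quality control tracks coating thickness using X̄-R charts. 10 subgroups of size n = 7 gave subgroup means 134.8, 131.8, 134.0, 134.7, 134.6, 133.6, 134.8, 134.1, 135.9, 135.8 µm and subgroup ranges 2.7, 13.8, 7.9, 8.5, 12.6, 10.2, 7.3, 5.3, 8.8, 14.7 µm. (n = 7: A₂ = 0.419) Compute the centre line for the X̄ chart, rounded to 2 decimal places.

134.41

X̄̄ = (134.8 + 131.8 + 134.0 + 134.7 + 134.6 + 133.6 + 134.8 + 134.1 + 135.9 + 135.8) / 10 = 1344.1000 / 10 = 134.4100
CL = X̄̄ = 134.4100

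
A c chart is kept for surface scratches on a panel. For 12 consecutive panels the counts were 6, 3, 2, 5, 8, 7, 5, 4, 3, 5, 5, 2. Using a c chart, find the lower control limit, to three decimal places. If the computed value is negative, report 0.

c̄ = (6 + 3 + 2 + 5 + 8 + 7 + 5 + 4 + 3 + 5 + 5 + 2) / 12 = 55 / 12 = 4.5833
LCL = c̄ − 3√c̄ = 4.5833 − 3 × 2.1409 = -1.8393 → 0 (cannot be negative)

0.000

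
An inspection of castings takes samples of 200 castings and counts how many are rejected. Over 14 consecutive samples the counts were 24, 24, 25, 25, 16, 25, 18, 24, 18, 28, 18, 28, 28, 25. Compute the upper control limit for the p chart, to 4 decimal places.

p̄ = Σdᵢ / (k·n) = 326 / (14 × 200) = 0.11643
UCL = p̄ + 3·√(p̄(1−p̄)/n) = 0.11643 + 3 × √(0.11643×0.88357/200) = 0.11643 + 3 × 0.02268 = 0.18447

0.1845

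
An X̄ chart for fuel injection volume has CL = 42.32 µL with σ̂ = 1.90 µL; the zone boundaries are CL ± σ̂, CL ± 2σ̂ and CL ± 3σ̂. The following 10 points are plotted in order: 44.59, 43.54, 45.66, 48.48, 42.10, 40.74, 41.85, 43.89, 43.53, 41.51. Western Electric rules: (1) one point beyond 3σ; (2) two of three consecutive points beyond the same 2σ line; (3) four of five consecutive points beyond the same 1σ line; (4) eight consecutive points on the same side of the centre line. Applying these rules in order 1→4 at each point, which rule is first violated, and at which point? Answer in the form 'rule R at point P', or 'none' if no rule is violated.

rule 1 at point 4

Zone of each point (C = within 1σ̂, B = 1σ̂–2σ̂, A = 2σ̂–3σ̂, * = beyond 3σ̂; sign = side of CL): 1:+B, 2:+C, 3:+B, 4:+*, 5:-C, 6:-C, 7:-C, 8:+C, 9:+C, 10:-C
Rule 1 (one point beyond the 3σ limits) is satisfied at point 4.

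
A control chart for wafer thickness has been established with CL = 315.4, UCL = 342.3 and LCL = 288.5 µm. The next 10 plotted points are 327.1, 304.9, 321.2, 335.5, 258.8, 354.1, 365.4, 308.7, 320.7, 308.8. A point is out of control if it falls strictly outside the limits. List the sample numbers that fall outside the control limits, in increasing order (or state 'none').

5, 6, 7

Compare each point to [288.5, 342.3]: sample 5 = 258.8 < LCL; sample 6 = 354.1 > UCL; sample 7 = 365.4 > UCL.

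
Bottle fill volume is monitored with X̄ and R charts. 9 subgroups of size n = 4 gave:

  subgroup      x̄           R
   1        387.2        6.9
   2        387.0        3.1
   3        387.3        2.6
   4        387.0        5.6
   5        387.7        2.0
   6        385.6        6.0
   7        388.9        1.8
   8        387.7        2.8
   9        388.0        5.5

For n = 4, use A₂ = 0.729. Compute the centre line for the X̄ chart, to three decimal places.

387.378

X̄̄ = (387.2 + 387.0 + 387.3 + 387.0 + 387.7 + 385.6 + 388.9 + 387.7 + 388.0) / 9 = 3486.4000 / 9 = 387.3778
CL = X̄̄ = 387.3778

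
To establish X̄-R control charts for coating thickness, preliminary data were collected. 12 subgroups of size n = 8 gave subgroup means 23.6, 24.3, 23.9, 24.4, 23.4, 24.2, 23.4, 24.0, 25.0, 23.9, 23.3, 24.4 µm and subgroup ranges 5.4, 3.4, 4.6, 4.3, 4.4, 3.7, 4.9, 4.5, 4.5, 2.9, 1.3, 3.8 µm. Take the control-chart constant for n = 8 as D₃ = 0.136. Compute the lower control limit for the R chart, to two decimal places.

0.54

R̄ = (5.4 + 3.4 + 4.6 + 4.3 + 4.4 + 3.7 + 4.9 + 4.5 + 4.5 + 2.9 + 1.3 + 3.8) / 12 = 47.7000 / 12 = 3.9750
LCL_R = D₃·R̄ = 0.136 × 3.9750 = 0.5406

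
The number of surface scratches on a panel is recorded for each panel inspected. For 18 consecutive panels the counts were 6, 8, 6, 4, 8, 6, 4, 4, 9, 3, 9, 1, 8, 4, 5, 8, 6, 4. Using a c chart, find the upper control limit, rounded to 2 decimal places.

12.90

c̄ = (6 + 8 + 6 + 4 + 8 + 6 + 4 + 4 + 9 + 3 + 9 + 1 + 8 + 4 + 5 + 8 + 6 + 4) / 18 = 103 / 18 = 5.7222
UCL = c̄ + 3√c̄ = 5.7222 + 3 × √5.7222 = 5.7222 + 3 × 2.3921 = 12.8986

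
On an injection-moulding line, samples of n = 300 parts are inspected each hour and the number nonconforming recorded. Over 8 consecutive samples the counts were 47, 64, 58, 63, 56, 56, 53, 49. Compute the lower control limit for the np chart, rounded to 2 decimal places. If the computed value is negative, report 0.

35.54

p̄ = Σdᵢ / (k·n) = 446 / (8 × 300) = 0.18583
LCL = np̄ − 3·√(np̄(1−p̄)) = 55.7500 − 3 × 6.7372 = 35.5384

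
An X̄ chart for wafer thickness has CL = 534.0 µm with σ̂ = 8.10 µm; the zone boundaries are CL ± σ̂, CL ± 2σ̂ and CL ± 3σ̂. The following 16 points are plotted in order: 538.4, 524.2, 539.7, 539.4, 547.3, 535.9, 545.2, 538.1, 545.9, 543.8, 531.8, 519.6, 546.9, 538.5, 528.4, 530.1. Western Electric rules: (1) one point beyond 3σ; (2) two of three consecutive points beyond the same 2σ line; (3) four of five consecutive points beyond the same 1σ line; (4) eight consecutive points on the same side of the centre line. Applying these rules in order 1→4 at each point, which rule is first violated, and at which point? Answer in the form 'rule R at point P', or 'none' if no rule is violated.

Zone of each point (C = within 1σ̂, B = 1σ̂–2σ̂, A = 2σ̂–3σ̂, * = beyond 3σ̂; sign = side of CL): 1:+C, 2:-B, 3:+C, 4:+C, 5:+B, 6:+C, 7:+B, 8:+C, 9:+B, 10:+B, 11:-C, 12:-B, 13:+B, 14:+C, 15:-C, 16:-C
Rule 4 (eight consecutive points on the same side of the centre line) is satisfied at point 10.

rule 4 at point 10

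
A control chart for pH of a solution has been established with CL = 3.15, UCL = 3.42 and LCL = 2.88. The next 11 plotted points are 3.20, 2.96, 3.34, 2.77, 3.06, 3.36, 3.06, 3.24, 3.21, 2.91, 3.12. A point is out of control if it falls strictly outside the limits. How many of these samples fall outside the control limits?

Compare each point to [2.88, 3.42]: sample 4 = 2.77 < LCL.

1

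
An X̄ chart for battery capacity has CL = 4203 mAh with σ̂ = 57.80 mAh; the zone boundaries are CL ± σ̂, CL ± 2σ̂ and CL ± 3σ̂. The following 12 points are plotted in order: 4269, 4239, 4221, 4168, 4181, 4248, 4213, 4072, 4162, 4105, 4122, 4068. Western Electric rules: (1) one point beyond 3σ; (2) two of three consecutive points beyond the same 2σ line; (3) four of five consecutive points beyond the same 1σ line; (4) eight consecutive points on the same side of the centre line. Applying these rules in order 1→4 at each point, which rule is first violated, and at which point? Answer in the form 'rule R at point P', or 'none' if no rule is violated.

rule 3 at point 12

Zone of each point (C = within 1σ̂, B = 1σ̂–2σ̂, A = 2σ̂–3σ̂, * = beyond 3σ̂; sign = side of CL): 1:+B, 2:+C, 3:+C, 4:-C, 5:-C, 6:+C, 7:+C, 8:-A, 9:-C, 10:-B, 11:-B, 12:-A
Rule 3 (four of five consecutive points beyond the same 1σ limit) is satisfied at point 12.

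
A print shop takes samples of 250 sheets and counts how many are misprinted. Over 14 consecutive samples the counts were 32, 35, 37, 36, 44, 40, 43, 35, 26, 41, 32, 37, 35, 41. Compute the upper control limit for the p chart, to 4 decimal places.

0.2140

p̄ = Σdᵢ / (k·n) = 514 / (14 × 250) = 0.14686
UCL = p̄ + 3·√(p̄(1−p̄)/n) = 0.14686 + 3 × √(0.14686×0.85314/250) = 0.14686 + 3 × 0.02239 = 0.21402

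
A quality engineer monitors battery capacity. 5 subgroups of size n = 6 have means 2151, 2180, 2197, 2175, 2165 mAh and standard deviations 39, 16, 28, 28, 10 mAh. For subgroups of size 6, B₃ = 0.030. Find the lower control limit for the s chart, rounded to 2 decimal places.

0.73

s̄ = (39 + 16 + 28 + 28 + 10) / 5 = 24.2000
LCL_s = B₃·s̄ = 0.030 × 24.2000 = 0.7260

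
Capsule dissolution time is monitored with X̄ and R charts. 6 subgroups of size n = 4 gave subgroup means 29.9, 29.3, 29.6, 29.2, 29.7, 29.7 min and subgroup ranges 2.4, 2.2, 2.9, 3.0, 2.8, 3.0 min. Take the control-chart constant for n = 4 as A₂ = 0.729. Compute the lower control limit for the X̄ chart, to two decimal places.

27.59

X̄̄ = (29.9 + 29.3 + 29.6 + 29.2 + 29.7 + 29.7) / 6 = 177.4000 / 6 = 29.5667
R̄ = (2.4 + 2.2 + 2.9 + 3.0 + 2.8 + 3.0) / 6 = 16.3000 / 6 = 2.7167
LCL = X̄̄ − A₂·R̄ = 29.5667 − 0.729 × 2.7167 = 27.5862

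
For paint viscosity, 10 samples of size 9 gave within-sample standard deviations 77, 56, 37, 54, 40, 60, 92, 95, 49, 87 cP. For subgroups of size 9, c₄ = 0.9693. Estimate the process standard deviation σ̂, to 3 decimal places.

66.749

s̄ = (77 + 56 + 37 + 54 + 40 + 60 + 92 + 95 + 49 + 87) / 10 = 64.7000
σ̂ = s̄ / c₄ = 64.7000 / 0.9693 = 66.7492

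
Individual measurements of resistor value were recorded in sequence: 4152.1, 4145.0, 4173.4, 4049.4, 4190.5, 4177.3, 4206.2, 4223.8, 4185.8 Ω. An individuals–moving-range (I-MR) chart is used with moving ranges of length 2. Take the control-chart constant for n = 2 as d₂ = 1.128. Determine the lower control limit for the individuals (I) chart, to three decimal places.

4034.642

X̄ = (4152.1 + 4145.0 + 4173.4 + 4049.4 + 4190.5 + 4177.3 + 4206.2 + 4223.8 + 4185.8) / 9 = 4167.0556
Moving ranges: 7.1, 28.4, 124.0, 141.1, 13.2, 28.9, 17.6, 38.0; M̄R̄ = 398.3000 / 8 = 49.7875
LCL = X̄ − 3·M̄R̄/d₂ = 4167.0556 − 3 × 49.7875 / 1.128 = 4034.6420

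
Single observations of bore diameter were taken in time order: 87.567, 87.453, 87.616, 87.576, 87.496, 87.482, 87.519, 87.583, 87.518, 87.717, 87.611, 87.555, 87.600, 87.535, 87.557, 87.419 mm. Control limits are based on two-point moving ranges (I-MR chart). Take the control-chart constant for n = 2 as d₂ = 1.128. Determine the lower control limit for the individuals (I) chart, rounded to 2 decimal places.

87.34

X̄ = (87.567 + 87.453 + 87.616 + 87.576 + 87.496 + 87.482 + 87.519 + 87.583 + 87.518 + 87.717 + 87.611 + 87.555 + 87.600 + 87.535 + 87.557 + 87.419) / 16 = 87.5503
Moving ranges: 0.114, 0.163, 0.040, 0.080, 0.014, 0.037, 0.064, 0.065, 0.199, 0.106, 0.056, 0.045, 0.065, 0.022, 0.138; M̄R̄ = 1.2080 / 15 = 0.0805
LCL = X̄ − 3·M̄R̄/d₂ = 87.5503 − 3 × 0.0805 / 1.128 = 87.3361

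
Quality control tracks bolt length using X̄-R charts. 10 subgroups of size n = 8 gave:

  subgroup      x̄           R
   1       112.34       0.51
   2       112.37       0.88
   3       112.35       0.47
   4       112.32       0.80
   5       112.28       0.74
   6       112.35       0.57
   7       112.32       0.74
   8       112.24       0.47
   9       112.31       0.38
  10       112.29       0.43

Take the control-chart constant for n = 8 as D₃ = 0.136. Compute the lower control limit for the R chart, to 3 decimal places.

0.081

R̄ = (0.51 + 0.88 + 0.47 + 0.80 + 0.74 + 0.57 + 0.74 + 0.47 + 0.38 + 0.43) / 10 = 5.9900 / 10 = 0.5990
LCL_R = D₃·R̄ = 0.136 × 0.5990 = 0.0815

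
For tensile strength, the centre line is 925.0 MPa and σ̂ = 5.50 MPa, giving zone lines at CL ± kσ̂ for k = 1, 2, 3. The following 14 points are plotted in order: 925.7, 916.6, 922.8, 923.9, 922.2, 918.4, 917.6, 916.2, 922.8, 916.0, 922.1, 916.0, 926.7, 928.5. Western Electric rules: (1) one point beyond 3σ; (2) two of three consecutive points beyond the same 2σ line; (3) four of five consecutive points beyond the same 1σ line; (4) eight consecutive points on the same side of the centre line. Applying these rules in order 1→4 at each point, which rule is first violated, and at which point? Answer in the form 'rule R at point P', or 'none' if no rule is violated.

rule 4 at point 9

Zone of each point (C = within 1σ̂, B = 1σ̂–2σ̂, A = 2σ̂–3σ̂, * = beyond 3σ̂; sign = side of CL): 1:+C, 2:-B, 3:-C, 4:-C, 5:-C, 6:-B, 7:-B, 8:-B, 9:-C, 10:-B, 11:-C, 12:-B, 13:+C, 14:+C
Rule 4 (eight consecutive points on the same side of the centre line) is satisfied at point 9.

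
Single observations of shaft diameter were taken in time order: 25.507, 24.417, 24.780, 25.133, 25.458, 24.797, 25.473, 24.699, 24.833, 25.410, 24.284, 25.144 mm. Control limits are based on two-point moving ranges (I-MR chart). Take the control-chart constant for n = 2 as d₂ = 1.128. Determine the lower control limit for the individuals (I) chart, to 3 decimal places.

X̄ = (25.507 + 24.417 + 24.780 + 25.133 + 25.458 + 24.797 + 25.473 + 24.699 + 24.833 + 25.410 + 24.284 + 25.144) / 12 = 24.9946
Moving ranges: 1.090, 0.363, 0.353, 0.325, 0.661, 0.676, 0.774, 0.134, 0.577, 1.126, 0.860; M̄R̄ = 6.9390 / 11 = 0.6308
LCL = X̄ − 3·M̄R̄/d₂ = 24.9946 − 3 × 0.6308 / 1.128 = 23.3169

23.317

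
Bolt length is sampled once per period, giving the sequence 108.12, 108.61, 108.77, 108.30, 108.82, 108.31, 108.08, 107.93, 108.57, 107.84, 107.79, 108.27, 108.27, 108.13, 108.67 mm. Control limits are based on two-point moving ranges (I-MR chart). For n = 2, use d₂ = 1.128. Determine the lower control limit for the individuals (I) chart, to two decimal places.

107.33

X̄ = (108.12 + 108.61 + 108.77 + 108.30 + 108.82 + 108.31 + 108.08 + 107.93 + 108.57 + 107.84 + 107.79 + 108.27 + 108.27 + 108.13 + 108.67) / 15 = 108.2987
Moving ranges: 0.49, 0.16, 0.47, 0.52, 0.51, 0.23, 0.15, 0.64, 0.73, 0.05, 0.48, 0.00, 0.14, 0.54; M̄R̄ = 5.1100 / 14 = 0.3650
LCL = X̄ − 3·M̄R̄/d₂ = 108.2987 − 3 × 0.3650 / 1.128 = 107.3279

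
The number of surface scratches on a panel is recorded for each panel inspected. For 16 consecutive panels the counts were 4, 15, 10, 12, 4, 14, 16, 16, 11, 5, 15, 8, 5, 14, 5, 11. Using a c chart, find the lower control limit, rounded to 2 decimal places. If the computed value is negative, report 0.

0.68

c̄ = (4 + 15 + 10 + 12 + 4 + 14 + 16 + 16 + 11 + 5 + 15 + 8 + 5 + 14 + 5 + 11) / 16 = 165 / 16 = 10.3125
LCL = c̄ − 3√c̄ = 10.3125 − 3 × 3.2113 = 0.6786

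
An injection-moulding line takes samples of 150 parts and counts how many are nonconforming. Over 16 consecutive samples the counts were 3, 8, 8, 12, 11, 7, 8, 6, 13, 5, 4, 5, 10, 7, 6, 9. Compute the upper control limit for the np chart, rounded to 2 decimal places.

p̄ = Σdᵢ / (k·n) = 122 / (16 × 150) = 0.05083
UCL = np̄ + 3·√(np̄(1−p̄)) = 7.6250 + 3 × √(7.6250×0.94917) = 7.6250 + 3 × 2.6902 = 15.6957

15.70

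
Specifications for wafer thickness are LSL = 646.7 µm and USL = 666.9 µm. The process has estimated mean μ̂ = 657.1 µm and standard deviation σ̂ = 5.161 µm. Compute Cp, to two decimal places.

0.65

Cp = (USL − LSL) / (6σ̂) = (666.9 − 646.7) / (6 × 5.161) = 20.2000 / 30.9660 = 0.6523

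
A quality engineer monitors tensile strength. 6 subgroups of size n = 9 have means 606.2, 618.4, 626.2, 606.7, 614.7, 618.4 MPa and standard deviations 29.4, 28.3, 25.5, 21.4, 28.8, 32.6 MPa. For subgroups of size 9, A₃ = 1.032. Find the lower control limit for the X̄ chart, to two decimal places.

586.55

X̄̄ = (606.2 + 618.4 + 626.2 + 606.7 + 614.7 + 618.4) / 6 = 615.1000
s̄ = (29.4 + 28.3 + 25.5 + 21.4 + 28.8 + 32.6) / 6 = 27.6667
LCL = X̄̄ − A₃·s̄ = 615.1000 − 1.032 × 27.6667 = 586.5480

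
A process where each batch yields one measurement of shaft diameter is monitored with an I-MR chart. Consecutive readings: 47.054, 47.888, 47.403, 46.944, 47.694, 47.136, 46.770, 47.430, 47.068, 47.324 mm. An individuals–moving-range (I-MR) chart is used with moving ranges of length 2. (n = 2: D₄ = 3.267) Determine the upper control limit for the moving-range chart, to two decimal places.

1.72

Moving ranges: 0.834, 0.485, 0.459, 0.750, 0.558, 0.366, 0.660, 0.362, 0.256; M̄R̄ = 4.7300 / 9 = 0.5256
UCL_MR = D₄·M̄R̄ = 3.267 × 0.5256 = 1.7170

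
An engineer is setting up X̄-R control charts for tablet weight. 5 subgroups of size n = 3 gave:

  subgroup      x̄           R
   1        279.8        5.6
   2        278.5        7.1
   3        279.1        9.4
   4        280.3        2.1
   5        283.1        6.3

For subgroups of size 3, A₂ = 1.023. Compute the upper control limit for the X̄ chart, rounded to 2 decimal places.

286.40

X̄̄ = (279.8 + 278.5 + 279.1 + 280.3 + 283.1) / 5 = 1400.8000 / 5 = 280.1600
R̄ = (5.6 + 7.1 + 9.4 + 2.1 + 6.3) / 5 = 30.5000 / 5 = 6.1000
UCL = X̄̄ + A₂·R̄ = 280.1600 + 1.023 × 6.1000 = 286.4003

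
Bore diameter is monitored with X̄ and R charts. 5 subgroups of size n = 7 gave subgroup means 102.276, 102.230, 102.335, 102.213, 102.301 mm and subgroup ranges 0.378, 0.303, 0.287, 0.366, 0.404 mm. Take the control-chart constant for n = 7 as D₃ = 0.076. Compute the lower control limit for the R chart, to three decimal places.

R̄ = (0.378 + 0.303 + 0.287 + 0.366 + 0.404) / 5 = 1.7380 / 5 = 0.3476
LCL_R = D₃·R̄ = 0.076 × 0.3476 = 0.0264

0.026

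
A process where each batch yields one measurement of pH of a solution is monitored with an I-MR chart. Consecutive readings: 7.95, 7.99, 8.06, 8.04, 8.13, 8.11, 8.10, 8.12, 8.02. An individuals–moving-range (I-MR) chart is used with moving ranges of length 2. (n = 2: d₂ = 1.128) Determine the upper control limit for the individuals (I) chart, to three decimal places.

8.181

X̄ = (7.95 + 7.99 + 8.06 + 8.04 + 8.13 + 8.11 + 8.10 + 8.12 + 8.02) / 9 = 8.0578
Moving ranges: 0.04, 0.07, 0.02, 0.09, 0.02, 0.01, 0.02, 0.10; M̄R̄ = 0.3700 / 8 = 0.0462
UCL = X̄ + 3·M̄R̄/d₂ = 8.0578 + 3 × 0.0462 / 1.128 = 8.1808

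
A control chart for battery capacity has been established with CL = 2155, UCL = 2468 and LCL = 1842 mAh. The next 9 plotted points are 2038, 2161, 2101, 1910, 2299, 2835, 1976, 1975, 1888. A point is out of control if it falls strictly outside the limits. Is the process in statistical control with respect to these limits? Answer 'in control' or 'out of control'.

out of control

Compare each point to [1842, 2468]: sample 6 = 2835 > UCL.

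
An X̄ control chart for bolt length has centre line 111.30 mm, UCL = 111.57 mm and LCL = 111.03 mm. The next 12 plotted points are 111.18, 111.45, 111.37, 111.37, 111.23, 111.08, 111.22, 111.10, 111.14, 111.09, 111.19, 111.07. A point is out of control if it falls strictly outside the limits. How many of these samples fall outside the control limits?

All 12 points lie within [111.03, 111.57].

0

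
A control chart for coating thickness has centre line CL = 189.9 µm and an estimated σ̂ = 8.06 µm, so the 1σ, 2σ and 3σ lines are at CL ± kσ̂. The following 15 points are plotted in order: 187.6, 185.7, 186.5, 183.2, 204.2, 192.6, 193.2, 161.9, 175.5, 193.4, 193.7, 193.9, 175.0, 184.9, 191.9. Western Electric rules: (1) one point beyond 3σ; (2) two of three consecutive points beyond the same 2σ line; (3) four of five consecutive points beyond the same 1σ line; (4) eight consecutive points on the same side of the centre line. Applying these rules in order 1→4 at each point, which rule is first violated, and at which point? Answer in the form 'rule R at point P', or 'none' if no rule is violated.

rule 1 at point 8

Zone of each point (C = within 1σ̂, B = 1σ̂–2σ̂, A = 2σ̂–3σ̂, * = beyond 3σ̂; sign = side of CL): 1:-C, 2:-C, 3:-C, 4:-C, 5:+B, 6:+C, 7:+C, 8:-*, 9:-B, 10:+C, 11:+C, 12:+C, 13:-B, 14:-C, 15:+C
Rule 1 (one point beyond the 3σ limits) is satisfied at point 8.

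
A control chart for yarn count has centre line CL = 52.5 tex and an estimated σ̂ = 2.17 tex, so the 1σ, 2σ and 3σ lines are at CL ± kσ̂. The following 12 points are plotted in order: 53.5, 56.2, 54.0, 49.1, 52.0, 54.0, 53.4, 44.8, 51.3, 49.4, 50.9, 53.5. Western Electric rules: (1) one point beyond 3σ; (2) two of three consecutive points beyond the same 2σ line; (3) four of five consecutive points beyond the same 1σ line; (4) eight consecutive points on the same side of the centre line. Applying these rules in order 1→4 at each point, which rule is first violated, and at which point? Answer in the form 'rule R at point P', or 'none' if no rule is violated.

rule 1 at point 8

Zone of each point (C = within 1σ̂, B = 1σ̂–2σ̂, A = 2σ̂–3σ̂, * = beyond 3σ̂; sign = side of CL): 1:+C, 2:+B, 3:+C, 4:-B, 5:-C, 6:+C, 7:+C, 8:-*, 9:-C, 10:-B, 11:-C, 12:+C
Rule 1 (one point beyond the 3σ limits) is satisfied at point 8.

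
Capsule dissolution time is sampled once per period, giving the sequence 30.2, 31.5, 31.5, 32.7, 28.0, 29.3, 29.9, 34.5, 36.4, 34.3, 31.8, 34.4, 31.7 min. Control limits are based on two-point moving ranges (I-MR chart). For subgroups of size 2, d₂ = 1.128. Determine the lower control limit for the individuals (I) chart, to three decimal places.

X̄ = (30.2 + 31.5 + 31.5 + 32.7 + 28.0 + 29.3 + 29.9 + 34.5 + 36.4 + 34.3 + 31.8 + 34.4 + 31.7) / 13 = 32.0154
Moving ranges: 1.3, 0.0, 1.2, 4.7, 1.3, 0.6, 4.6, 1.9, 2.1, 2.5, 2.6, 2.7; M̄R̄ = 25.5000 / 12 = 2.1250
LCL = X̄ − 3·M̄R̄/d₂ = 32.0154 − 3 × 2.1250 / 1.128 = 26.3638

26.364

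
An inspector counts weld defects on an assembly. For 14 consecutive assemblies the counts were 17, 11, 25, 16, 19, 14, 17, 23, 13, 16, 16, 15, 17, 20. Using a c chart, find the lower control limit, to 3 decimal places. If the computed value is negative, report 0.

c̄ = (17 + 11 + 25 + 16 + 19 + 14 + 17 + 23 + 13 + 16 + 16 + 15 + 17 + 20) / 14 = 239 / 14 = 17.0714
LCL = c̄ − 3√c̄ = 17.0714 − 3 × 4.1318 = 4.6762

4.676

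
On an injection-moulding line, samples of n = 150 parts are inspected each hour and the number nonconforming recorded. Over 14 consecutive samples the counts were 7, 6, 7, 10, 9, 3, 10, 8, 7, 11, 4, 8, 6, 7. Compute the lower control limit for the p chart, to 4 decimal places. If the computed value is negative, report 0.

p̄ = Σdᵢ / (k·n) = 103 / (14 × 150) = 0.04905
LCL = p̄ − 3·√(p̄(1−p̄)/n) = 0.04905 − 3 × 0.01763 = -0.00385 → 0 (negative, so LCL = 0)

0.0000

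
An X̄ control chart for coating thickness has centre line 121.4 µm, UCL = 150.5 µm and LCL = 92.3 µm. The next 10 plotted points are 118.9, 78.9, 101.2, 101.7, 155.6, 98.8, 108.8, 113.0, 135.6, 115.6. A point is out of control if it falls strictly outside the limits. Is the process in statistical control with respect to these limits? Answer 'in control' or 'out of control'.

out of control

Compare each point to [92.3, 150.5]: sample 2 = 78.9 < LCL; sample 5 = 155.6 > UCL.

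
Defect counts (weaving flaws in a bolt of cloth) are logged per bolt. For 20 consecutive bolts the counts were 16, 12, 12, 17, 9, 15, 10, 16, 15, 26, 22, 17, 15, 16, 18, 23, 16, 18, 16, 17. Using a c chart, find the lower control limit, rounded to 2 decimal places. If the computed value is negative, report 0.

c̄ = (16 + 12 + 12 + 17 + 9 + 15 + 10 + 16 + 15 + 26 + 22 + 17 + 15 + 16 + 18 + 23 + 16 + 18 + 16 + 17) / 20 = 326 / 20 = 16.3000
LCL = c̄ − 3√c̄ = 16.3000 − 3 × 4.0373 = 4.1880

4.19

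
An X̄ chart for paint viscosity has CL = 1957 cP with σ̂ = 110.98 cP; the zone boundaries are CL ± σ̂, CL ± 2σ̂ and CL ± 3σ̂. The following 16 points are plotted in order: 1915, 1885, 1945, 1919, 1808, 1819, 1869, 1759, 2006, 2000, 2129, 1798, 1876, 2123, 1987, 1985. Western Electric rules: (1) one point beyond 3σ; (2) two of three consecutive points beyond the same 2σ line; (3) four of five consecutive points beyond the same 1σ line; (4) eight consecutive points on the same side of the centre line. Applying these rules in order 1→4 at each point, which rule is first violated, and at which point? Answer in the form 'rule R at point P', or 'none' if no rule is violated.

rule 4 at point 8

Zone of each point (C = within 1σ̂, B = 1σ̂–2σ̂, A = 2σ̂–3σ̂, * = beyond 3σ̂; sign = side of CL): 1:-C, 2:-C, 3:-C, 4:-C, 5:-B, 6:-B, 7:-C, 8:-B, 9:+C, 10:+C, 11:+B, 12:-B, 13:-C, 14:+B, 15:+C, 16:+C
Rule 4 (eight consecutive points on the same side of the centre line) is satisfied at point 8.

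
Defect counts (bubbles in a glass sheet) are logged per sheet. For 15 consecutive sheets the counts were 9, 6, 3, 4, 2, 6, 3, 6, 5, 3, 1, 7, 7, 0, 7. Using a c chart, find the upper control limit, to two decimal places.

11.03

c̄ = (9 + 6 + 3 + 4 + 2 + 6 + 3 + 6 + 5 + 3 + 1 + 7 + 7 + 0 + 7) / 15 = 69 / 15 = 4.6000
UCL = c̄ + 3√c̄ = 4.6000 + 3 × √4.6000 = 4.6000 + 3 × 2.1448 = 11.0343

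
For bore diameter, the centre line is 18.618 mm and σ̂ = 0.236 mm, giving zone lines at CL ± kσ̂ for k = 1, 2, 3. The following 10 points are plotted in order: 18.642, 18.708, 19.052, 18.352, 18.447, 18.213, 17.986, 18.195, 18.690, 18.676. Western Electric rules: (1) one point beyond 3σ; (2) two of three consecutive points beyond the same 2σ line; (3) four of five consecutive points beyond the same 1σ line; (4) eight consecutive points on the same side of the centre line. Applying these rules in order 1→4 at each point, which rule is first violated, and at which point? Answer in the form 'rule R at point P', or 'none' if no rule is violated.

rule 3 at point 8

Zone of each point (C = within 1σ̂, B = 1σ̂–2σ̂, A = 2σ̂–3σ̂, * = beyond 3σ̂; sign = side of CL): 1:+C, 2:+C, 3:+B, 4:-B, 5:-C, 6:-B, 7:-A, 8:-B, 9:+C, 10:+C
Rule 3 (four of five consecutive points beyond the same 1σ limit) is satisfied at point 8.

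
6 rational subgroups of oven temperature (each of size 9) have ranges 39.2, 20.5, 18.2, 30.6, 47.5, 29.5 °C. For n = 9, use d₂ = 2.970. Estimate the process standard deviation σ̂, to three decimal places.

10.410

R̄ = (39.2 + 20.5 + 18.2 + 30.6 + 47.5 + 29.5) / 6 = 30.9167
σ̂ = R̄ / d₂ = 30.9167 / 2.970 = 10.4097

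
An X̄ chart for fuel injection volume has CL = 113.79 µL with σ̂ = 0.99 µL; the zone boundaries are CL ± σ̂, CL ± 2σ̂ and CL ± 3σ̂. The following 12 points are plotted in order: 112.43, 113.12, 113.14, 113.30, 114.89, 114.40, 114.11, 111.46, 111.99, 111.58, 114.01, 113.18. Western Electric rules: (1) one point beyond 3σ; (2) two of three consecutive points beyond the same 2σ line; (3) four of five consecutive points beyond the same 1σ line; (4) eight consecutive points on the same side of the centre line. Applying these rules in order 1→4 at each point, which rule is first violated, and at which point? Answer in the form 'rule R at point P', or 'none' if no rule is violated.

Zone of each point (C = within 1σ̂, B = 1σ̂–2σ̂, A = 2σ̂–3σ̂, * = beyond 3σ̂; sign = side of CL): 1:-B, 2:-C, 3:-C, 4:-C, 5:+B, 6:+C, 7:+C, 8:-A, 9:-B, 10:-A, 11:+C, 12:-C
Rule 2 (two of three consecutive points beyond the same 2σ limit) is satisfied at point 10.

rule 2 at point 10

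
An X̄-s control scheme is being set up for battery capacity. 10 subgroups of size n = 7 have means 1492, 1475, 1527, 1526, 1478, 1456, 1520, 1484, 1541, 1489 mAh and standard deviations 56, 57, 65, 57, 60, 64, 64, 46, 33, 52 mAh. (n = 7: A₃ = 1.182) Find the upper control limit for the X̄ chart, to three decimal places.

1564.283

X̄̄ = (1492 + 1475 + 1527 + 1526 + 1478 + 1456 + 1520 + 1484 + 1541 + 1489) / 10 = 1498.8000
s̄ = (56 + 57 + 65 + 57 + 60 + 64 + 64 + 46 + 33 + 52) / 10 = 55.4000
UCL = X̄̄ + A₃·s̄ = 1498.8000 + 1.182 × 55.4000 = 1564.2828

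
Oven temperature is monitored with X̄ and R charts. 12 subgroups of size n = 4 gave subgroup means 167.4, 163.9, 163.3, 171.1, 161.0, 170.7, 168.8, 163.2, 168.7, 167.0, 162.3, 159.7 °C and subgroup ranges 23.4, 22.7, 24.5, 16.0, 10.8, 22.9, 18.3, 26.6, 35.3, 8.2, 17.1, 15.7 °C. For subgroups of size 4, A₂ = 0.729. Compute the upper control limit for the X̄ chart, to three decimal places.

X̄̄ = (167.4 + 163.9 + 163.3 + 171.1 + 161.0 + 170.7 + 168.8 + 163.2 + 168.7 + 167.0 + 162.3 + 159.7) / 12 = 1987.1000 / 12 = 165.5917
R̄ = (23.4 + 22.7 + 24.5 + 16.0 + 10.8 + 22.9 + 18.3 + 26.6 + 35.3 + 8.2 + 17.1 + 15.7) / 12 = 241.5000 / 12 = 20.1250
UCL = X̄̄ + A₂·R̄ = 165.5917 + 0.729 × 20.1250 = 180.2628

180.263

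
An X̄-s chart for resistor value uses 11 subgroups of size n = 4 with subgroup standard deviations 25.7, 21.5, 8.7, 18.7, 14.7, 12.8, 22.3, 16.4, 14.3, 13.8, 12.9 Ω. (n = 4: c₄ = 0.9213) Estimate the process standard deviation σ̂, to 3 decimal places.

17.939

s̄ = (25.7 + 21.5 + 8.7 + 18.7 + 14.7 + 12.8 + 22.3 + 16.4 + 14.3 + 13.8 + 12.9) / 11 = 16.5273
σ̂ = s̄ / c₄ = 16.5273 / 0.9213 = 17.9391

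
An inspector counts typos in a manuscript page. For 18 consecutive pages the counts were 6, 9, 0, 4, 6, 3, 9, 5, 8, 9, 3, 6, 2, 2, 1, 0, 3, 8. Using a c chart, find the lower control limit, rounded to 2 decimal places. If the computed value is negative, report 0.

c̄ = (6 + 9 + 0 + 4 + 6 + 3 + 9 + 5 + 8 + 9 + 3 + 6 + 2 + 2 + 1 + 0 + 3 + 8) / 18 = 84 / 18 = 4.6667
LCL = c̄ − 3√c̄ = 4.6667 − 3 × 2.1602 = -1.8141 → 0 (cannot be negative)

0.00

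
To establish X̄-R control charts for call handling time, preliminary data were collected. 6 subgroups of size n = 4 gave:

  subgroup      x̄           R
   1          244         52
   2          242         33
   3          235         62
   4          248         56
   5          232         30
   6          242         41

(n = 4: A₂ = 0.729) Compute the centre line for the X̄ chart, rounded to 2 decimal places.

X̄̄ = (244 + 242 + 235 + 248 + 232 + 242) / 6 = 1443.0000 / 6 = 240.5000
CL = X̄̄ = 240.5000

240.50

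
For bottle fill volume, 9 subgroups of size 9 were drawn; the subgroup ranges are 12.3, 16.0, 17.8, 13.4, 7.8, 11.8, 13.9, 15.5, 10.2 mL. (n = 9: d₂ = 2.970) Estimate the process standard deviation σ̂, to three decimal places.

4.441

R̄ = (12.3 + 16.0 + 17.8 + 13.4 + 7.8 + 11.8 + 13.9 + 15.5 + 10.2) / 9 = 13.1889
σ̂ = R̄ / d₂ = 13.1889 / 2.970 = 4.4407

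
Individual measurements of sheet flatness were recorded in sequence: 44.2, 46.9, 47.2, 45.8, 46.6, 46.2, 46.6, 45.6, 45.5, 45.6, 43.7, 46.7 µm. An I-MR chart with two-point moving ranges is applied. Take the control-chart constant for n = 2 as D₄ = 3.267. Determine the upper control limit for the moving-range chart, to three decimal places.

3.594

Moving ranges: 2.7, 0.3, 1.4, 0.8, 0.4, 0.4, 1.0, 0.1, 0.1, 1.9, 3.0; M̄R̄ = 12.1000 / 11 = 1.1000
UCL_MR = D₄·M̄R̄ = 3.267 × 1.1000 = 3.5937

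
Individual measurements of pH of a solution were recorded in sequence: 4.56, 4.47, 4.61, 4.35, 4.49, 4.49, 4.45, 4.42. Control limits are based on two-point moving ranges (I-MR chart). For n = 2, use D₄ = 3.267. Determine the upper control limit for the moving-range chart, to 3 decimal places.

0.327

Moving ranges: 0.09, 0.14, 0.26, 0.14, 0.00, 0.04, 0.03; M̄R̄ = 0.7000 / 7 = 0.1000
UCL_MR = D₄·M̄R̄ = 3.267 × 0.1000 = 0.3267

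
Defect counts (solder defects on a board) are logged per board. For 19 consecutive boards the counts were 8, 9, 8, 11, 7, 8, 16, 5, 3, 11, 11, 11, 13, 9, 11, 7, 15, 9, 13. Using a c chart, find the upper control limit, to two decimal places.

c̄ = (8 + 9 + 8 + 11 + 7 + 8 + 16 + 5 + 3 + 11 + 11 + 11 + 13 + 9 + 11 + 7 + 15 + 9 + 13) / 19 = 185 / 19 = 9.7368
UCL = c̄ + 3√c̄ = 9.7368 + 3 × √9.7368 = 9.7368 + 3 × 3.1204 = 19.0980

19.10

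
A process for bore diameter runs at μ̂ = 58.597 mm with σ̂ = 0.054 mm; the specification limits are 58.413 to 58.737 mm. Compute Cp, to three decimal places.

Cp = (USL − LSL) / (6σ̂) = (58.737 − 58.413) / (6 × 0.054) = 0.3240 / 0.3240 = 1.0000

1.000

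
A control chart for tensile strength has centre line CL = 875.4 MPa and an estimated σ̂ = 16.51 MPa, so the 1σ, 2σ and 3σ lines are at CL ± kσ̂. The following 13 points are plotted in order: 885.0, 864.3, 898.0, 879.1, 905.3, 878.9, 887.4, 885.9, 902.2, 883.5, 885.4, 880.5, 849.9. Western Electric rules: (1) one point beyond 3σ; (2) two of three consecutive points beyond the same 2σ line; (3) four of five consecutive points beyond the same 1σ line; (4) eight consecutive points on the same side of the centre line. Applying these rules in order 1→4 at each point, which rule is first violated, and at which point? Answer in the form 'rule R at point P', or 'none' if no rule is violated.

rule 4 at point 10

Zone of each point (C = within 1σ̂, B = 1σ̂–2σ̂, A = 2σ̂–3σ̂, * = beyond 3σ̂; sign = side of CL): 1:+C, 2:-C, 3:+B, 4:+C, 5:+B, 6:+C, 7:+C, 8:+C, 9:+B, 10:+C, 11:+C, 12:+C, 13:-B
Rule 4 (eight consecutive points on the same side of the centre line) is satisfied at point 10.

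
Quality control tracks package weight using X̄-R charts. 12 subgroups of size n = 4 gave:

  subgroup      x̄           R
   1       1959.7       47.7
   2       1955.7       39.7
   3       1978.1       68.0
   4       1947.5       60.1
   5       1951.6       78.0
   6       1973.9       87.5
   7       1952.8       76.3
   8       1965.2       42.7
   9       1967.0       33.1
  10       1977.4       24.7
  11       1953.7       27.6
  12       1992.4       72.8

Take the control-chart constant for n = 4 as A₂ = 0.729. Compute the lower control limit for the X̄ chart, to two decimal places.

1924.60

X̄̄ = (1959.7 + 1955.7 + 1978.1 + 1947.5 + 1951.6 + 1973.9 + 1952.8 + 1965.2 + 1967.0 + 1977.4 + 1953.7 + 1992.4) / 12 = 23575.0000 / 12 = 1964.5833
R̄ = (47.7 + 39.7 + 68.0 + 60.1 + 78.0 + 87.5 + 76.3 + 42.7 + 33.1 + 24.7 + 27.6 + 72.8) / 12 = 658.2000 / 12 = 54.8500
LCL = X̄̄ − A₂·R̄ = 1964.5833 − 0.729 × 54.8500 = 1924.5977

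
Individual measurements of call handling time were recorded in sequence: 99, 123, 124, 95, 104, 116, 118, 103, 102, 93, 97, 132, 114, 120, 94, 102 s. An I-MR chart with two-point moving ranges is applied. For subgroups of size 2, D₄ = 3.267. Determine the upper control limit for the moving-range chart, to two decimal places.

Moving ranges: 24, 1, 29, 9, 12, 2, 15, 1, 9, 4, 35, 18, 6, 26, 8; M̄R̄ = 199.0000 / 15 = 13.2667
UCL_MR = D₄·M̄R̄ = 3.267 × 13.2667 = 43.3422

43.34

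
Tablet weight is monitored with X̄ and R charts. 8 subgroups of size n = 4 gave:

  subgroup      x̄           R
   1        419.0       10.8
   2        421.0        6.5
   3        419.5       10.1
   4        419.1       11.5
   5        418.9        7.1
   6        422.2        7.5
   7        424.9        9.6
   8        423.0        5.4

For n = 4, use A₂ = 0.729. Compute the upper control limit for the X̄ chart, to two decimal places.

427.19

X̄̄ = (419.0 + 421.0 + 419.5 + 419.1 + 418.9 + 422.2 + 424.9 + 423.0) / 8 = 3367.6000 / 8 = 420.9500
R̄ = (10.8 + 6.5 + 10.1 + 11.5 + 7.1 + 7.5 + 9.6 + 5.4) / 8 = 68.5000 / 8 = 8.5625
UCL = X̄̄ + A₂·R̄ = 420.9500 + 0.729 × 8.5625 = 427.1921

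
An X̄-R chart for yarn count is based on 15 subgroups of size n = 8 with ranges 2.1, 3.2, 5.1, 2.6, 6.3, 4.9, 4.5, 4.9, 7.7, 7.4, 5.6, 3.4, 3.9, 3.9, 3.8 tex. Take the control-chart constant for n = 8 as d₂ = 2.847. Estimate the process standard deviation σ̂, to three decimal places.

R̄ = (2.1 + 3.2 + 5.1 + 2.6 + 6.3 + 4.9 + 4.5 + 4.9 + 7.7 + 7.4 + 5.6 + 3.4 + 3.9 + 3.9 + 3.8) / 15 = 4.6200
σ̂ = R̄ / d₂ = 4.6200 / 2.847 = 1.6228

1.623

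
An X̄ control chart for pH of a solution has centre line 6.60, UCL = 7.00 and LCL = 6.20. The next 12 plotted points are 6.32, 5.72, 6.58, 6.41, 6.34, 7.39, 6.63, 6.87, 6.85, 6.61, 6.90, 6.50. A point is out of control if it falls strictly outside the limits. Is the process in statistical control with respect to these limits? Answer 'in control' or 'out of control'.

Compare each point to [6.20, 7.00]: sample 2 = 5.72 < LCL; sample 6 = 7.39 > UCL.

out of control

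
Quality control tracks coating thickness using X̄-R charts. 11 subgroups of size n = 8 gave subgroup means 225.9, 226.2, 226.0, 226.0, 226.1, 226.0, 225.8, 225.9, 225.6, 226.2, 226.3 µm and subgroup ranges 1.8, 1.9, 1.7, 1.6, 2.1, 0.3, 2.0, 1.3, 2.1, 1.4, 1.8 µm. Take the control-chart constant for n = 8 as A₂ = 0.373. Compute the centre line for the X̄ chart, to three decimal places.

226.000

X̄̄ = (225.9 + 226.2 + 226.0 + 226.0 + 226.1 + 226.0 + 225.8 + 225.9 + 225.6 + 226.2 + 226.3) / 11 = 2486.0000 / 11 = 226.0000
CL = X̄̄ = 226.0000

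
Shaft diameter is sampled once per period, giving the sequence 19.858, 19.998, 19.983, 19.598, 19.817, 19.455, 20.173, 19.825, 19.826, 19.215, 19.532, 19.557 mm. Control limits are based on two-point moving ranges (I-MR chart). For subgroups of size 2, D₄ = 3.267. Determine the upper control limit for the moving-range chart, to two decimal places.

Moving ranges: 0.140, 0.015, 0.385, 0.219, 0.362, 0.718, 0.348, 0.001, 0.611, 0.317, 0.025; M̄R̄ = 3.1410 / 11 = 0.2855
UCL_MR = D₄·M̄R̄ = 3.267 × 0.2855 = 0.9329

0.93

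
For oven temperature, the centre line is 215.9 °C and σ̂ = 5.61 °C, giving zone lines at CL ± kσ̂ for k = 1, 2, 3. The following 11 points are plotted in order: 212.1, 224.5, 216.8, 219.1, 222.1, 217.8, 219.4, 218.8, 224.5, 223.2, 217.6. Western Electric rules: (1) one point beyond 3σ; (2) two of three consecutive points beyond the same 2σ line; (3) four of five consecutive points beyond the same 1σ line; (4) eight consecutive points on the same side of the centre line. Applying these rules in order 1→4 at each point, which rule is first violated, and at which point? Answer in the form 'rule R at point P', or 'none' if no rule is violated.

Zone of each point (C = within 1σ̂, B = 1σ̂–2σ̂, A = 2σ̂–3σ̂, * = beyond 3σ̂; sign = side of CL): 1:-C, 2:+B, 3:+C, 4:+C, 5:+B, 6:+C, 7:+C, 8:+C, 9:+B, 10:+B, 11:+C
Rule 4 (eight consecutive points on the same side of the centre line) is satisfied at point 9.

rule 4 at point 9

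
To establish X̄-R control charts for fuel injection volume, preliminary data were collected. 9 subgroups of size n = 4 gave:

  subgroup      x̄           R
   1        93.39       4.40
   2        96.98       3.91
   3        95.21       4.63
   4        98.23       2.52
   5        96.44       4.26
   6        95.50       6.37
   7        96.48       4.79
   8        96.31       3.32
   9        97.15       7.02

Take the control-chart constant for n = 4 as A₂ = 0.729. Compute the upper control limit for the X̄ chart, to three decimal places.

99.527

X̄̄ = (93.39 + 96.98 + 95.21 + 98.23 + 96.44 + 95.50 + 96.48 + 96.31 + 97.15) / 9 = 865.6900 / 9 = 96.1878
R̄ = (4.40 + 3.91 + 4.63 + 2.52 + 4.26 + 6.37 + 4.79 + 3.32 + 7.02) / 9 = 41.2200 / 9 = 4.5800
UCL = X̄̄ + A₂·R̄ = 96.1878 + 0.729 × 4.5800 = 99.5266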